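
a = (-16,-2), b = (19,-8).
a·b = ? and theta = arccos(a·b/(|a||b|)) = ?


a·b = -16*19 - 2*(-8) = -304 + 16 = -288
|a| = sqrt(256+4) = 16.1245
|b| = sqrt(361+64) = 20.6155
cos(theta) = -288/(sqrt(260)*sqrt(425)) = -288/sqrt(110500) = -0.866386
theta = arccos(-288/sqrt(110500)) = 150.0413 degrees

a·b = -288, theta = 150.0413 deg


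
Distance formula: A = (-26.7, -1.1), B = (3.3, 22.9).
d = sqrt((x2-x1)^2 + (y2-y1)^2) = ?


dx = 3.3 + 26.7 = 30.0
dy = 22.9 + 1.1 = 24.0
d = sqrt(900.0 + 576.0) = sqrt(1476.0) = 38.4187

38.4187


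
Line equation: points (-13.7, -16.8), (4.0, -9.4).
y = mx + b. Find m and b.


m = (7.4)/(17.7) = 0.4181
b = y1 - m*x1 = -16.8 - (7.4*(-13.7))/(17.7) = -16.8 + 5.7277 = -11.0723

y = 0.4181x - 11.0723


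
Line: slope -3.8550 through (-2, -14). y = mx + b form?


y + 14 = -3.8550(x + 2)
y = -3.8550x - 14 + 3.8550*(-2)
y = -3.8550x - 21.7100

y = -3.8550x - 21.7100


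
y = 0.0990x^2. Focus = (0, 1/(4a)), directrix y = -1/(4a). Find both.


a = 0.0990
1/(4a) = 2.5253
Focus = (0, 2.5253)
Directrix: y = -2.5253

Focus = (0, 2.5253), Directrix: y = -2.5253


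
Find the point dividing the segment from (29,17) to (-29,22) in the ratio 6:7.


Px = (6*(-29) + 7*29)/13 = 29/13 = 2.2308
Py = (6*22 + 7*17)/13 = 251/13 = 19.3077

P = (2.2308, 19.3077)


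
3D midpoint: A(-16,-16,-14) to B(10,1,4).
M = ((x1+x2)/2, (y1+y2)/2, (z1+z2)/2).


Mx = (-16+10)/2 = -3.0000
My = (-16+1)/2 = -7.5000
Mz = (-14+4)/2 = -5.0000

M = (-3.0000, -7.5000, -5.0000)


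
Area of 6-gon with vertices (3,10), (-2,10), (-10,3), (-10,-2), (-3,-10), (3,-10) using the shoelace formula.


sum(xi*y_{i+1}) = 3*10 - 2*3 - 10*(-2) - 10*(-10) - 3*(-10) + 3*10 = 204
sum(yi*x_{i+1}) = 10*(-2) + 10*(-10) + 3*(-10) - 2*(-3) - 10*3 - 10*3 = -204
Area = |204 + 204|/2 = 408/2 = 204.0000

204.0000 sq units


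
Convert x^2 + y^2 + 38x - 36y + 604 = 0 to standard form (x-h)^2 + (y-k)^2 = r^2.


h = -D/2 = -38/2 = -19
k = -E/2 = 36/2 = 18
r^2 = h^2 + k^2 - F = 361 + 324 - 604 = 81
r = 9

Center (-19, 18), radius = 9


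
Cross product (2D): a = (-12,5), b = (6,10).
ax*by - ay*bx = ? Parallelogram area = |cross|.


cross = -12*10 - 5*6 = -120 - 30 = -150
Parallelogram area = |-150| = 150

cross = -150, parallelogram area = 150


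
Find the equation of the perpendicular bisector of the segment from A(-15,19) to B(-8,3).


Midpoint = (-11.5, 11)
Slope of AB = dy/dx = -16/7 = -2.2857
Perp slope = -dx/dy = 7/16 = 0.4375
b = My - (perp slope)*Mx = 11 + (7*(-11.5))/(-16) = 11 + 5.0312 = 16.0312

y = 0.4375x + 16.0312


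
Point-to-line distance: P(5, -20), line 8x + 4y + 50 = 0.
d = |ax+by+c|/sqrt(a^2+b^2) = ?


|8*5 + 4*(-20) + 50| = |10| = 10
sqrt(64 + 16) = sqrt(80) = 8.9443
d = 10/sqrt(80) = 1.1180

1.1180


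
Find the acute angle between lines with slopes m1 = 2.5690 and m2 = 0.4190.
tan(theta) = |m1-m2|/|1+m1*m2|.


m1-m2 = 2.15
1+m1*m2 = 2.076411
tan(theta) = |2.15/2.076411| = 1.035440
theta = arctan(|2.15/2.076411|) = 45.9975 degrees (acute angle)

45.9975 degrees


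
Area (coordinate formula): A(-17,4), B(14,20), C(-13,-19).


-17*(20+ 19) = -663
14*(-19-4) = -322
-13*(4-20) = 208
sum = -777
Area = |-777|/2 = 388.5000

388.5000 sq units


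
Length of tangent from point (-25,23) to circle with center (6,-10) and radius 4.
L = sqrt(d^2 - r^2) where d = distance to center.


d = sqrt((-25-6)^2 + (23+ 10)^2) = sqrt(961+1089) = 45.2769
L = sqrt(2050.0000 - 16) = sqrt(2034.0000) = 45.0999

45.0999


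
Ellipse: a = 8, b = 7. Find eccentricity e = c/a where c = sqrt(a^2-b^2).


c = sqrt(64-49) = sqrt(15) = 3.8730
e = c/a = sqrt(15)/8 = 0.4841

e = 0.4841


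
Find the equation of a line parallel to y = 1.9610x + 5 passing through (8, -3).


Parallel lines have equal slopes.
m2 = 1.9610
b2 = -3 - 1.9610*8 = -18.6880

y = 1.9610x - 18.6880


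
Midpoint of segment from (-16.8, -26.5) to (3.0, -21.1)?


Mx = (-16.8 + 3.0)/2 = -13.8/2 = -6.9000
My = (-26.5 - 21.1)/2 = -47.6/2 = -23.8000

(-6.9000, -23.8000)


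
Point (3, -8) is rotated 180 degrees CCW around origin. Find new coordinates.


cos(180) = -1, sin(180) = 0
x' = 3*(-1) + 8*0 = -3
y' = 3*0 - 8*(-1) = 8

(-3, 8)


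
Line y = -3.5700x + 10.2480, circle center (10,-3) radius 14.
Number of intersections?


Substitute y = -3.5700x + 10.2480: (x-10)^2 + (-3.5700x+10.2480+ 3)^2 = 196
Expand to Ax^2 + Bx + C = 0, where b-k = 13.248
A = 1+m^2 = 13.7449
B = 2(m(b-k) - h) = 2(-3.5700*13.248 - 10) = -114.59072
C = h^2 + (b-k)^2 - r^2 = 100 + 175.509504 - 196 = 79.509504
disc = B^2-4AC = 13131.0331 - 4371.4007 = 8759.6324
disc > 0

2 intersection points


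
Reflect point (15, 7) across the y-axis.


Reflection rule for y-axis: (-x, y)
(15, 7) -> (-15, 7)

(-15, 7)


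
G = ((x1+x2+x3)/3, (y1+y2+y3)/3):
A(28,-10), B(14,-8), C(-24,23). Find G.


Gx = (28+14- 24)/3 = 18/3 = 6.0000
Gy = (-10- 8+23)/3 = 5/3 = 1.6667

G = (6.0000, 1.6667)


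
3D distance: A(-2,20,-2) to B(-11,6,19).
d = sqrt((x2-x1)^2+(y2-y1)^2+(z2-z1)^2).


dx=-9, dy=-14, dz=21
d = sqrt(81+196+441) = sqrt(718) = 26.7955

26.7955


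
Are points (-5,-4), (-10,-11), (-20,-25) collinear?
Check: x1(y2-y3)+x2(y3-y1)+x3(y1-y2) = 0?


-5*(-11+ 25) - 10*(-25+ 4) - 20*(-4+ 11)
= -70 + 210 - 140 = 0

Yes, collinear (determinant = 0)


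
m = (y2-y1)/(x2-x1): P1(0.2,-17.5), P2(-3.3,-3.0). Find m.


dy = -3.0 + 17.5 = 14.5
dx = -3.3 - 0.2 = -3.5
m = 14.5/(-3.5) = -4.1429

m = -4.1429


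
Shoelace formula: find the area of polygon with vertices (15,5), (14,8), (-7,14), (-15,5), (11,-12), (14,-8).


sum(xi*y_{i+1}) = 15*8 + 14*14 - 7*5 - 15*(-12) + 11*(-8) + 14*5 = 443
sum(yi*x_{i+1}) = 5*14 + 8*(-7) + 14*(-15) + 5*11 - 12*14 - 8*15 = -429
Area = |443 + 429|/2 = 872/2 = 436.0000

436.0000 sq units


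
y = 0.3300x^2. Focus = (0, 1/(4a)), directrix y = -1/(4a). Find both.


a = 0.3300
1/(4a) = 0.7576
Focus = (0, 0.7576)
Directrix: y = -0.7576

Focus = (0, 0.7576), Directrix: y = -0.7576


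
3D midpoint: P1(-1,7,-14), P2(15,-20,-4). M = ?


Mx = (-1+15)/2 = 7.0000
My = (7- 20)/2 = -6.5000
Mz = (-14- 4)/2 = -9.0000

M = (7.0000, -6.5000, -9.0000)


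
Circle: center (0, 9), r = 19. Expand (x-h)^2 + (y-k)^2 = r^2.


(x-0)^2 + (y-9)^2 = 19^2
D = -2h = 0, E = -2k = -18
F = h^2+k^2-r^2 = 0+81-361 = -280

x^2 + y^2 - 18y - 280 = 0


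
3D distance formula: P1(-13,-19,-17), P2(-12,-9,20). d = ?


dx=1, dy=10, dz=37
d = sqrt(1+100+1369) = sqrt(1470) = 38.3406

38.3406


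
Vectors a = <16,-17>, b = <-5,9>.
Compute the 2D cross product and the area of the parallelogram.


cross = 16*9 + 17*(-5) = 144 - 85 = 59
Parallelogram area = |59| = 59

cross = 59, parallelogram area = 59


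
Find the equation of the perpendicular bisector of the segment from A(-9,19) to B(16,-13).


Midpoint = (3.5, 3)
Slope of AB = dy/dx = -32/25 = -1.2800
Perp slope = -dx/dy = 25/32 = 0.7812
b = My - (perp slope)*Mx = 3 + (25*3.5)/(-32) = 3 - 2.7344 = 0.2656

y = 0.7812x + 0.2656


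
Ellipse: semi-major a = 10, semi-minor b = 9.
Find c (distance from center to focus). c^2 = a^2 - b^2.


c^2 = 10^2 - 9^2 = 100 - 81 = 19
c = sqrt(19) = 4.3589

c = 4.3589


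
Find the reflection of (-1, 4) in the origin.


Reflection rule for origin: (-x, -y)
(-1, 4) -> (1, -4)

(1, -4)


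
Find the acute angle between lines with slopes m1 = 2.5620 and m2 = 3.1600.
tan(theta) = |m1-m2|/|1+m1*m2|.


m1-m2 = -0.598
1+m1*m2 = 9.09592
tan(theta) = |-0.598/9.09592| = 0.065744
theta = arctan(|-0.598/9.09592|) = 3.7614 degrees (acute angle)

3.7614 degrees


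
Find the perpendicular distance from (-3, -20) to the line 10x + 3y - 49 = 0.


|10*(-3) + 3*(-20) - 49| = |-139| = 139
sqrt(100 + 9) = sqrt(109) = 10.4403
d = 139/sqrt(109) = 13.3138

13.3138


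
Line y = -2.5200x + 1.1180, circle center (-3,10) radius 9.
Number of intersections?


Substitute y = -2.5200x + 1.1180: (x+ 3)^2 + (-2.5200x+1.1180-10)^2 = 81
Expand to Ax^2 + Bx + C = 0, where b-k = -8.882
A = 1+m^2 = 7.3504
B = 2(m(b-k) - h) = 2(-2.5200*(-8.882) + 3) = 50.76528
C = h^2 + (b-k)^2 - r^2 = 9 + 78.889924 - 81 = 6.889924
disc = B^2-4AC = 2577.1137 - 202.5748 = 2374.5389
disc > 0

2 intersection points


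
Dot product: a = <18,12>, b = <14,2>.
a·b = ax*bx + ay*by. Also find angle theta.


a·b = 18*14 + 12*2 = 252 + 24 = 276
|a| = sqrt(324+144) = 21.6333
|b| = sqrt(196+4) = 14.1421
cos(theta) = 276/(sqrt(468)*sqrt(200)) = 276/sqrt(93600) = 0.902134
theta = arccos(276/sqrt(93600)) = 25.5600 degrees

a·b = 276, theta = 25.5600 deg


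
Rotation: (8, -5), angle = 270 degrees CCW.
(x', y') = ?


cos(270) = 0, sin(270) = -1
x' = 8*0 + 5*(-1) = -5
y' = 8*(-1) - 5*0 = -8

(-5, -8)


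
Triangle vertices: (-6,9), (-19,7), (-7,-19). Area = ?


-6*(7+ 19) = -156
-19*(-19-9) = 532
-7*(9-7) = -14
sum = 362
Area = |362|/2 = 181.0000

181.0000 sq units


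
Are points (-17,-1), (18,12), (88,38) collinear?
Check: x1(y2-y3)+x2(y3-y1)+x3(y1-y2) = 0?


-17*(12-38) + 18*(38+ 1) + 88*(-1-12)
= 442 + 702 - 1144 = 0

Yes, collinear (determinant = 0)


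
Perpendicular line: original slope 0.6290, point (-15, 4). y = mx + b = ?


Perpendicular slope = -1/m1 = -1/0.6290 = -1.5898
b2 = y0 - m2*x0 = 4 - 15/0.6290 = 4 - 23.8474 = -19.8474

y = -1.5898x - 19.8474


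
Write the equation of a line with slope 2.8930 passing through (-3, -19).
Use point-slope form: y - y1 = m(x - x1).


y + 19 = 2.8930(x + 3)
y = 2.8930x - 19 - 2.8930*(-3)
y = 2.8930x - 10.3210

y = 2.8930x - 10.3210


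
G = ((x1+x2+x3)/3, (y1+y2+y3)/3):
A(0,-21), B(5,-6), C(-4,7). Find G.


Gx = (0+5- 4)/3 = 1/3 = 0.3333
Gy = (-21- 6+7)/3 = -20/3 = -6.6667

G = (0.3333, -6.6667)


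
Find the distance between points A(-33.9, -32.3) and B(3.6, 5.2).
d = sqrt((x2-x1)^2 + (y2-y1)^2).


dx = 3.6 + 33.9 = 37.5
dy = 5.2 + 32.3 = 37.5
d = sqrt(1406.25 + 1406.25) = sqrt(2812.5) = 53.0330

53.0330


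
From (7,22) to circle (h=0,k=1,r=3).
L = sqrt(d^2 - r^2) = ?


d = sqrt((7-0)^2 + (22-1)^2) = sqrt(49+441) = 22.1359
L = sqrt(490.0000 - 9) = sqrt(481.0000) = 21.9317

21.9317


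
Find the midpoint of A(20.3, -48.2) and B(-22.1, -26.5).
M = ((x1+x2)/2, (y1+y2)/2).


Mx = (20.3 - 22.1)/2 = -1.8/2 = -0.9000
My = (-48.2 - 26.5)/2 = -74.7/2 = -37.3500

(-0.9000, -37.3500)


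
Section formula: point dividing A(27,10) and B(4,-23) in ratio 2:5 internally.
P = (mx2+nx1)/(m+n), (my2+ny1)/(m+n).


Px = (2*4 + 5*27)/7 = 143/7 = 20.4286
Py = (2*(-23) + 5*10)/7 = 4/7 = 0.5714

P = (20.4286, 0.5714)


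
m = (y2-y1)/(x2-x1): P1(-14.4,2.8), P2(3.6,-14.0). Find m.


dy = -14.0 - 2.8 = -16.8
dx = 3.6 + 14.4 = 18.0
m = -16.8/18.0 = -0.9333

m = -0.9333


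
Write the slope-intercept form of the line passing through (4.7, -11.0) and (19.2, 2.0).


m = (13.0)/(14.5) = 0.8966
b = y1 - m*x1 = -11.0 - (13.0*4.7)/(14.5) = -11.0 - 4.2138 = -15.2138

y = 0.8966x - 15.2138


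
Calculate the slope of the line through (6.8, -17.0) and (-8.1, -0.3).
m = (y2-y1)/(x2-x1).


dy = -0.3 + 17.0 = 16.7
dx = -8.1 - 6.8 = -14.9
m = 16.7/(-14.9) = -1.1208

m = -1.1208


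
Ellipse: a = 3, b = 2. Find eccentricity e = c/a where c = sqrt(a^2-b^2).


c = sqrt(9-4) = sqrt(5) = 2.2361
e = c/a = sqrt(5)/3 = 0.7454

e = 0.7454


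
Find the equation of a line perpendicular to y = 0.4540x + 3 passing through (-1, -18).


Perpendicular slope = -1/m1 = -1/0.4540 = -2.2026
b2 = y0 - m2*x0 = -18 - 1/0.4540 = -18 - 2.2026 = -20.2026

y = -2.2026x - 20.2026


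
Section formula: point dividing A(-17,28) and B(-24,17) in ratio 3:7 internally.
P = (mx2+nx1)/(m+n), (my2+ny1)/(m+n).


Px = (3*(-24) + 7*(-17))/10 = -191/10 = -19.1000
Py = (3*17 + 7*28)/10 = 247/10 = 24.7000

P = (-19.1000, 24.7000)


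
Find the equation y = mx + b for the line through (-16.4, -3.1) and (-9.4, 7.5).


m = (10.6)/(7) = 1.5143
b = y1 - m*x1 = -3.1 - (10.6*(-16.4))/(7) = -3.1 + 24.8343 = 21.7343

y = 1.5143x + 21.7343


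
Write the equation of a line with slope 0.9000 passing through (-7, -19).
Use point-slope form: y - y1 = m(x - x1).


y + 19 = 0.9000(x + 7)
y = 0.9000x - 19 - 0.9000*(-7)
y = 0.9000x - 12.7000

y = 0.9000x - 12.7000


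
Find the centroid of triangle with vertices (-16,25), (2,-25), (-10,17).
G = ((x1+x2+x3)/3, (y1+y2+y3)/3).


Gx = (-16+2- 10)/3 = -24/3 = -8.0000
Gy = (25- 25+17)/3 = 17/3 = 5.6667

G = (-8.0000, 5.6667)


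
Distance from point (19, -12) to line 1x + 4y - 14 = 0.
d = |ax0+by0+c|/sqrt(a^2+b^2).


|1*19 + 4*(-12) - 14| = |-43| = 43
sqrt(1 + 16) = sqrt(17) = 4.1231
d = 43/sqrt(17) = 10.4290

10.4290


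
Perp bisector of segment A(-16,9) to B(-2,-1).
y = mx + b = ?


Midpoint = (-9, 4)
Slope of AB = dy/dx = -10/14 = -0.7143
Perp slope = -dx/dy = 14/10 = 1.4000
b = My - (perp slope)*Mx = 4 + (14*(-9))/(-10) = 4 + 12.6000 = 16.6000

y = 1.4000x + 16.6000


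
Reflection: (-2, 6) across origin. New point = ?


Reflection rule for origin: (-x, -y)
(-2, 6) -> (2, -6)

(2, -6)


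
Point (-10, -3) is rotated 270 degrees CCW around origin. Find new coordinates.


cos(270) = 0, sin(270) = -1
x' = -10*0 + 3*(-1) = -3
y' = -10*(-1) - 3*0 = 10

(-3, 10)


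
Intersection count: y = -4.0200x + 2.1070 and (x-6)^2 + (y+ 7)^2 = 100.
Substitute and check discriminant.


Substitute y = -4.0200x + 2.1070: (x-6)^2 + (-4.0200x+2.1070+ 7)^2 = 100
Expand to Ax^2 + Bx + C = 0, where b-k = 9.107
A = 1+m^2 = 17.1604
B = 2(m(b-k) - h) = 2(-4.0200*9.107 - 6) = -85.22028
C = h^2 + (b-k)^2 - r^2 = 36 + 82.937449 - 100 = 18.937449
disc = B^2-4AC = 7262.4961 - 1299.8968 = 5962.5993
disc > 0

2 intersection points


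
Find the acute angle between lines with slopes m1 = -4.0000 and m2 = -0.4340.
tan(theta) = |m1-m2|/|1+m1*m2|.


m1-m2 = -3.566
1+m1*m2 = 2.736
tan(theta) = |-3.566/2.736| = 1.303363
theta = arctan(|-3.566/2.736|) = 52.5029 degrees (acute angle)

52.5029 degrees


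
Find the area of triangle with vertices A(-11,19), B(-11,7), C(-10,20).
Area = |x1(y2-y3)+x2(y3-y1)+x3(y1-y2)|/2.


-11*(7-20) = 143
-11*(20-19) = -11
-10*(19-7) = -120
sum = 12
Area = |12|/2 = 6.0000

6.0000 sq units


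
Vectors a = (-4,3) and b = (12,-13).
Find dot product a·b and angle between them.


a·b = -4*12 + 3*(-13) = -48 - 39 = -87
|a| = sqrt(16+9) = 5.0000
|b| = sqrt(144+169) = 17.6918
cos(theta) = -87/(sqrt(25)*sqrt(313)) = -87/sqrt(7825) = -0.983506
theta = arccos(-87/sqrt(7825)) = 169.5793 degrees

a·b = -87, theta = 169.5793 deg


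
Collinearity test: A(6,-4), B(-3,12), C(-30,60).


6*(12-60) - 3*(60+ 4) - 30*(-4-12)
= -288 - 192 + 480 = 0

Yes, collinear (determinant = 0)


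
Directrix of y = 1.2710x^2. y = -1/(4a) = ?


a = 1.2710
1/(4a) = 0.1967
directrix: y = -0.1967 = -0.1967

y = -0.1967


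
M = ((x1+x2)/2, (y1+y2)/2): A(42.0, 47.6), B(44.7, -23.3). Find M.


Mx = (42.0 + 44.7)/2 = 86.7/2 = 43.3500
My = (47.6 - 23.3)/2 = 24.3/2 = 12.1500

(43.3500, 12.1500)


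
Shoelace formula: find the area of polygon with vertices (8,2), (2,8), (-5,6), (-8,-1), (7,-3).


sum(xi*y_{i+1}) = 8*8 + 2*6 - 5*(-1) - 8*(-3) + 7*2 = 119
sum(yi*x_{i+1}) = 2*2 + 8*(-5) + 6*(-8) - 1*7 - 3*8 = -115
Area = |119 + 115|/2 = 234/2 = 117.0000

117.0000 sq units


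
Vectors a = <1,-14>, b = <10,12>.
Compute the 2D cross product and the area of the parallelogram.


cross = 1*12 + 14*10 = 12 + 140 = 152
Parallelogram area = |152| = 152

cross = 152, parallelogram area = 152


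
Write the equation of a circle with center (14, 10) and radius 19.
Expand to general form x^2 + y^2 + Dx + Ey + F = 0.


(x-14)^2 + (y-10)^2 = 19^2
D = -2h = -28, E = -2k = -20
F = h^2+k^2-r^2 = 196+100-361 = -65

x^2 + y^2 - 28x - 20y - 65 = 0


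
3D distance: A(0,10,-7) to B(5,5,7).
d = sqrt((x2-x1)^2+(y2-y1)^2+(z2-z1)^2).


dx=5, dy=-5, dz=14
d = sqrt(25+25+196) = sqrt(246) = 15.6844

15.6844


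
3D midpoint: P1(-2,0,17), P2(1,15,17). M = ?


Mx = (-2+1)/2 = -0.5000
My = (0+15)/2 = 7.5000
Mz = (17+17)/2 = 17.0000

M = (-0.5000, 7.5000, 17.0000)


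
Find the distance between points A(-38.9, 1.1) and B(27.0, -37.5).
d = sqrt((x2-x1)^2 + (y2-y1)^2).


dx = 27.0 + 38.9 = 65.9
dy = -37.5 - 1.1 = -38.6
d = sqrt(4342.81 + 1489.96) = sqrt(5832.77) = 76.3726

76.3726


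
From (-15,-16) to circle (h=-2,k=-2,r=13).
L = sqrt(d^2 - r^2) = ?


d = sqrt((-15+ 2)^2 + (-16+ 2)^2) = sqrt(169+196) = 19.1050
L = sqrt(365.0000 - 169) = sqrt(196.0000) = 14.0000

14.0000


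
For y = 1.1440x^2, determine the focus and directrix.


a = 1.1440
1/(4a) = 0.2185
Focus = (0, 0.2185)
Directrix: y = -0.2185

Focus = (0, 0.2185), Directrix: y = -0.2185


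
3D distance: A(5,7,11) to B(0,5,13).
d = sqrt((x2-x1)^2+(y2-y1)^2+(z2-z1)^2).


dx=-5, dy=-2, dz=2
d = sqrt(25+4+4) = sqrt(33) = 5.7446

5.7446


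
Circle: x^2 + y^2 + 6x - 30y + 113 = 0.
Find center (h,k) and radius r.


h = -D/2 = -6/2 = -3
k = -E/2 = 30/2 = 15
r^2 = h^2 + k^2 - F = 9 + 225 - 113 = 121
r = 11

Center (-3, 15), radius = 11


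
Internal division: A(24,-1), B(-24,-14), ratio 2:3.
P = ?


Px = (2*(-24) + 3*24)/5 = 24/5 = 4.8000
Py = (2*(-14) + 3*(-1))/5 = -31/5 = -6.2000

P = (4.8000, -6.2000)


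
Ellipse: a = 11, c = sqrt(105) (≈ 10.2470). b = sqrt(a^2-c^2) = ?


b^2 = 11^2 - (sqrt(105))^2 = 121 - 105 = 16
b = sqrt(16) = 4

b = 4


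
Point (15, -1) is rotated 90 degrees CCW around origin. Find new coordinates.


cos(90) = 0, sin(90) = 1
x' = 15*0 + 1*1 = 1
y' = 15*1 - 1*0 = 15

(1, 15)


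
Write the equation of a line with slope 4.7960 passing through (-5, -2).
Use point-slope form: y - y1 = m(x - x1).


y + 2 = 4.7960(x + 5)
y = 4.7960x - 2 - 4.7960*(-5)
y = 4.7960x + 21.9800

y = 4.7960x + 21.9800


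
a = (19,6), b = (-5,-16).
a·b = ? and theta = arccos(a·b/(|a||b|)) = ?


a·b = 19*(-5) + 6*(-16) = -95 - 96 = -191
|a| = sqrt(361+36) = 19.9249
|b| = sqrt(25+256) = 16.7631
cos(theta) = -191/(sqrt(397)*sqrt(281)) = -191/sqrt(111557) = -0.571854
theta = arccos(-191/sqrt(111557)) = 124.8796 degrees

a·b = -191, theta = 124.8796 deg


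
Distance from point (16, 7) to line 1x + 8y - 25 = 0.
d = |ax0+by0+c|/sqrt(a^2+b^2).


|1*16 + 8*7 - 25| = |47| = 47
sqrt(1 + 64) = sqrt(65) = 8.0623
d = 47/sqrt(65) = 5.8296

5.8296


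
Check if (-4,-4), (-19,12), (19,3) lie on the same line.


-4*(12-3) - 19*(3+ 4) + 19*(-4-12)
= -36 - 133 - 304 = -473

No, not collinear (determinant = -473)


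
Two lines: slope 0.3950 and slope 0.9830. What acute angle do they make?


m1-m2 = -0.588
1+m1*m2 = 1.388285
tan(theta) = |-0.588/1.388285| = 0.423544
theta = arctan(|-0.588/1.388285|) = 22.9548 degrees (acute angle)

22.9548 degrees


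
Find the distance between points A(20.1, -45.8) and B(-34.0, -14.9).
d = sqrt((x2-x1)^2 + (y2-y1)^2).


dx = -34.0 - 20.1 = -54.1
dy = -14.9 + 45.8 = 30.9
d = sqrt(2926.81 + 954.81) = sqrt(3881.62) = 62.3026

62.3026


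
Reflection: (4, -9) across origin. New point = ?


Reflection rule for origin: (-x, -y)
(4, -9) -> (-4, 9)

(-4, 9)


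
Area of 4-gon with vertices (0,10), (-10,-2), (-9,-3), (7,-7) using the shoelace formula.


sum(xi*y_{i+1}) = 0*(-2) - 10*(-3) - 9*(-7) + 7*10 = 163
sum(yi*x_{i+1}) = 10*(-10) - 2*(-9) - 3*7 - 7*0 = -103
Area = |163 + 103|/2 = 266/2 = 133.0000

133.0000 sq units


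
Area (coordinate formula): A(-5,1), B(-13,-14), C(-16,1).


-5*(-14-1) = 75
-13*(1-1) = 0
-16*(1+ 14) = -240
sum = -165
Area = |-165|/2 = 82.5000

82.5000 sq units


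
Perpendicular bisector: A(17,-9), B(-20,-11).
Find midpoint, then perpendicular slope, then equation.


Midpoint = (-1.5, -10)
Slope of AB = dy/dx = -2/(-37) = 0.0541
Perp slope = -dx/dy = -37/2 = -18.5000
b = My - (perp slope)*Mx = -10 + (-37*(-1.5))/(-2) = -10 - 27.7500 = -37.7500

y = -18.5000x - 37.7500


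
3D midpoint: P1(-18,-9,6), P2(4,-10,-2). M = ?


Mx = (-18+4)/2 = -7.0000
My = (-9- 10)/2 = -9.5000
Mz = (6- 2)/2 = 2.0000

M = (-7.0000, -9.5000, 2.0000)


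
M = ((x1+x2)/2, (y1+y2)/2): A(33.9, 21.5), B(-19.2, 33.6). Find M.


Mx = (33.9 - 19.2)/2 = 14.7/2 = 7.3500
My = (21.5 + 33.6)/2 = 55.1/2 = 27.5500

(7.3500, 27.5500)


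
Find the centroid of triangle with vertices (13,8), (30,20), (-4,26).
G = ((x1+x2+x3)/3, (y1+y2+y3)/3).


Gx = (13+30- 4)/3 = 39/3 = 13.0000
Gy = (8+20+26)/3 = 54/3 = 18.0000

G = (13.0000, 18.0000)


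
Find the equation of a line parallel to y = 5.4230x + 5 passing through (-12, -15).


Parallel lines have equal slopes.
m2 = 5.4230
b2 = -15 - 5.4230*(-12) = 50.0760

y = 5.4230x + 50.0760


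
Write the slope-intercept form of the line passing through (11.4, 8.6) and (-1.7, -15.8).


m = (-24.4)/(-13.1) = 1.8626
b = y1 - m*x1 = 8.6 - (-24.4*11.4)/(-13.1) = 8.6 - 21.2336 = -12.6336

y = 1.8626x - 12.6336


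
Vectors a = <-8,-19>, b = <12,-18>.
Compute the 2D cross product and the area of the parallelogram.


cross = -8*(-18) + 19*12 = 144 + 228 = 372
Parallelogram area = |372| = 372

cross = 372, parallelogram area = 372


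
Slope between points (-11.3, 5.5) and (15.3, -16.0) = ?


dy = -16.0 - 5.5 = -21.5
dx = 15.3 + 11.3 = 26.6
m = -21.5/26.6 = -0.8083

m = -0.8083


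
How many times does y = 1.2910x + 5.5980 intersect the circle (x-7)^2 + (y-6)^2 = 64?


Substitute y = 1.2910x + 5.5980: (x-7)^2 + (1.2910x+5.5980-6)^2 = 64
Expand to Ax^2 + Bx + C = 0, where b-k = -0.402
A = 1+m^2 = 2.666681
B = 2(m(b-k) - h) = 2(1.2910*(-0.402) - 7) = -15.037964
C = h^2 + (b-k)^2 - r^2 = 49 + 0.161604 - 64 = -14.838396
disc = B^2-4AC = 226.1404 + 158.2771 = 384.4175
disc > 0

2 intersection points


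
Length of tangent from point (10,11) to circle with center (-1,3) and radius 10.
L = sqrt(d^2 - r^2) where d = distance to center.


d = sqrt((10+ 1)^2 + (11-3)^2) = sqrt(121+64) = 13.6015
L = sqrt(185.0000 - 100) = sqrt(85.0000) = 9.2195

9.2195


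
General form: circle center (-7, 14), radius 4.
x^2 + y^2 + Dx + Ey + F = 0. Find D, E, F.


(x+ 7)^2 + (y-14)^2 = 4^2
D = -2h = 14, E = -2k = -28
F = h^2+k^2-r^2 = 49+196-16 = 229

D = 14, E = -28, F = 229


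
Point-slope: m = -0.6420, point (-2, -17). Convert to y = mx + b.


y + 17 = -0.6420(x + 2)
y = -0.6420x - 17 + 0.6420*(-2)
y = -0.6420x - 18.2840

y = -0.6420x - 18.2840


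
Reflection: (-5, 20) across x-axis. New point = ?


Reflection rule for x-axis: (x, -y)
(-5, 20) -> (-5, -20)

(-5, -20)


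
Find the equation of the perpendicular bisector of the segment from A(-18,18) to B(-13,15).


Midpoint = (-15.5, 16.5)
Slope of AB = dy/dx = -3/5 = -0.6000
Perp slope = -dx/dy = 5/3 = 1.6667
b = My - (perp slope)*Mx = 16.5 + (5*(-15.5))/(-3) = 16.5 + 25.8333 = 42.3333

y = 1.6667x + 42.3333


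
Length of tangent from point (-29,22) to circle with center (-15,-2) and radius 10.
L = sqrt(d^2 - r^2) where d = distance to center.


d = sqrt((-29+ 15)^2 + (22+ 2)^2) = sqrt(196+576) = 27.7849
L = sqrt(772.0000 - 100) = sqrt(672.0000) = 25.9230

25.9230


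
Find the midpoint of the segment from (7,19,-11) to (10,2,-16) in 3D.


Mx = (7+10)/2 = 8.5000
My = (19+2)/2 = 10.5000
Mz = (-11- 16)/2 = -13.5000

M = (8.5000, 10.5000, -13.5000)


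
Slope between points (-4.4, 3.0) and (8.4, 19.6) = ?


dy = 19.6 - 3.0 = 16.6
dx = 8.4 + 4.4 = 12.8
m = 16.6/12.8 = 1.2969

m = 1.2969


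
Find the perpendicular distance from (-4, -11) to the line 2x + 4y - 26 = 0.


|2*(-4) + 4*(-11) - 26| = |-78| = 78
sqrt(4 + 16) = sqrt(20) = 4.4721
d = 78/sqrt(20) = 17.4413

17.4413


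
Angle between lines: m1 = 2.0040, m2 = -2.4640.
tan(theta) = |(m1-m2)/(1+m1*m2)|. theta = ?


m1-m2 = 4.468
1+m1*m2 = -3.937856
tan(theta) = |4.468/(-3.937856)| = 1.134628
theta = arctan(|4.468/(-3.937856)|) = 48.6088 degrees (acute angle)

48.6088 degrees


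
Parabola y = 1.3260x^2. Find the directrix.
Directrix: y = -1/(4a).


a = 1.3260
1/(4a) = 0.1885
directrix: y = -0.1885 = -0.1885

y = -0.1885


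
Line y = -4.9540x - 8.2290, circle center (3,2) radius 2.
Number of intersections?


Substitute y = -4.9540x - 8.2290: (x-3)^2 + (-4.9540x- 8.2290-2)^2 = 4
Expand to Ax^2 + Bx + C = 0, where b-k = -10.229
A = 1+m^2 = 25.542116
B = 2(m(b-k) - h) = 2(-4.9540*(-10.229) - 3) = 95.348932
C = h^2 + (b-k)^2 - r^2 = 9 + 104.632441 - 4 = 109.632441
disc = B^2-4AC = 9091.4188 - 11200.9781 = -2109.5593
disc < 0

0 intersection points


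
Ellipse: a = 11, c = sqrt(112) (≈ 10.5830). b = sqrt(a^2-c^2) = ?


b^2 = 11^2 - (sqrt(112))^2 = 121 - 112 = 9
b = sqrt(9) = 3

b = 3


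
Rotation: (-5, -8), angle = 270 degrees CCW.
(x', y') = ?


cos(270) = 0, sin(270) = -1
x' = -5*0 + 8*(-1) = -8
y' = -5*(-1) - 8*0 = 5

(-8, 5)


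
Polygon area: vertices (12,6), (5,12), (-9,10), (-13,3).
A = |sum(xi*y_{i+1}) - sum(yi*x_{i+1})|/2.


sum(xi*y_{i+1}) = 12*12 + 5*10 - 9*3 - 13*6 = 89
sum(yi*x_{i+1}) = 6*5 + 12*(-9) + 10*(-13) + 3*12 = -172
Area = |89 + 172|/2 = 261/2 = 130.5000

130.5000 sq units


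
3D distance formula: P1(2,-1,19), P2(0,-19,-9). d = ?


dx=-2, dy=-18, dz=-28
d = sqrt(4+324+784) = sqrt(1112) = 33.3467

33.3467


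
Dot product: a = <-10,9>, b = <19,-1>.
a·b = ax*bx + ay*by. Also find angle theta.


a·b = -10*19 + 9*(-1) = -190 - 9 = -199
|a| = sqrt(100+81) = 13.4536
|b| = sqrt(361+1) = 19.0263
cos(theta) = -199/(sqrt(181)*sqrt(362)) = -199/sqrt(65522) = -0.777427
theta = arccos(-199/sqrt(65522)) = 141.0256 degrees

a·b = -199, theta = 141.0256 deg


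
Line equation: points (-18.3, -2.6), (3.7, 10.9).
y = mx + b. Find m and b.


m = (13.5)/(22.0) = 0.6136
b = y1 - m*x1 = -2.6 - (13.5*(-18.3))/(22.0) = -2.6 + 11.2295 = 8.6295

y = 0.6136x + 8.6295


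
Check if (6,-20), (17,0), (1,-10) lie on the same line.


6*(0+ 10) + 17*(-10+ 20) + 1*(-20-0)
= 60 + 170 - 20 = 210

No, not collinear (determinant = 210)


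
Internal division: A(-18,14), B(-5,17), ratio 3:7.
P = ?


Px = (3*(-5) + 7*(-18))/10 = -141/10 = -14.1000
Py = (3*17 + 7*14)/10 = 149/10 = 14.9000

P = (-14.1000, 14.9000)


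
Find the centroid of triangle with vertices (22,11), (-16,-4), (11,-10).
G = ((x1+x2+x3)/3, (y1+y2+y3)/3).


Gx = (22- 16+11)/3 = 17/3 = 5.6667
Gy = (11- 4- 10)/3 = -3/3 = -1.0000

G = (5.6667, -1.0000)


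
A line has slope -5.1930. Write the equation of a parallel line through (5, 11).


Parallel lines have equal slopes.
m2 = -5.1930
b2 = 11 + 5.1930*5 = 36.9650

y = -5.1930x + 36.9650


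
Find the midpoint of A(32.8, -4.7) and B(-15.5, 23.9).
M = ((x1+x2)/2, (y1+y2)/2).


Mx = (32.8 - 15.5)/2 = 17.3/2 = 8.6500
My = (-4.7 + 23.9)/2 = 19.2/2 = 9.6000

(8.6500, 9.6000)


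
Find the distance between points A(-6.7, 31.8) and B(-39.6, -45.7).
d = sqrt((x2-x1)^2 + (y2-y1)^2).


dx = -39.6 + 6.7 = -32.9
dy = -45.7 - 31.8 = -77.5
d = sqrt(1082.41 + 6006.25) = sqrt(7088.66) = 84.1942

84.1942


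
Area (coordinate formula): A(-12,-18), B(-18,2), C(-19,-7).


-12*(2+ 7) = -108
-18*(-7+ 18) = -198
-19*(-18-2) = 380
sum = 74
Area = |74|/2 = 37.0000

37.0000 sq units


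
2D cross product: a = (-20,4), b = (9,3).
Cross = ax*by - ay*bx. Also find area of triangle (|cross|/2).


cross = -20*3 - 4*9 = -60 - 36 = -96
Triangle area = |-96|/2 = 96/2 = 48.0000

cross = -96, triangle area = 48.0000


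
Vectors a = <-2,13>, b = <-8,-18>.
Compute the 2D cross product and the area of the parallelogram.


cross = -2*(-18) - 13*(-8) = 36 + 104 = 140
Parallelogram area = |140| = 140

cross = 140, parallelogram area = 140


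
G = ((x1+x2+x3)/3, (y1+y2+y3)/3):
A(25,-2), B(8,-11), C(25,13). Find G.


Gx = (25+8+25)/3 = 58/3 = 19.3333
Gy = (-2- 11+13)/3 = 0/3 = 0

G = (19.3333, 0)


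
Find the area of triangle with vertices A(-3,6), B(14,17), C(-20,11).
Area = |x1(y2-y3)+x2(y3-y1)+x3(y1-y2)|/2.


-3*(17-11) = -18
14*(11-6) = 70
-20*(6-17) = 220
sum = 272
Area = |272|/2 = 136.0000

136.0000 sq units


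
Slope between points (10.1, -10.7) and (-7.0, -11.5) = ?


dy = -11.5 + 10.7 = -0.8
dx = -7.0 - 10.1 = -17.1
m = -0.8/(-17.1) = 0.0468

m = 0.0468


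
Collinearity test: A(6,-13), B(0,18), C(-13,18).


6*(18-18) + 0*(18+ 13) - 13*(-13-18)
= 0 + 0 + 403 = 403

No, not collinear (determinant = 403)


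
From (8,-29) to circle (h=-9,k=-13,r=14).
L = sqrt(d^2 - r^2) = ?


d = sqrt((8+ 9)^2 + (-29+ 13)^2) = sqrt(289+256) = 23.3452
L = sqrt(545.0000 - 196) = sqrt(349.0000) = 18.6815

18.6815


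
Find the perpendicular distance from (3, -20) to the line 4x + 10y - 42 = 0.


|4*3 + 10*(-20) - 42| = |-230| = 230
sqrt(16 + 100) = sqrt(116) = 10.7703
d = 230/sqrt(116) = 21.3550

21.3550


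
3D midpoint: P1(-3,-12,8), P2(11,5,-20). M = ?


Mx = (-3+11)/2 = 4.0000
My = (-12+5)/2 = -3.5000
Mz = (8- 20)/2 = -6.0000

M = (4.0000, -3.5000, -6.0000)


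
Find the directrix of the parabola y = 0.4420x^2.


a = 0.4420
1/(4a) = 0.5656
directrix: y = -0.5656 = -0.5656

y = -0.5656


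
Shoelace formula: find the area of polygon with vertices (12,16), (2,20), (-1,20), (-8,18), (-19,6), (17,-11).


sum(xi*y_{i+1}) = 12*20 + 2*20 - 1*18 - 8*6 - 19*(-11) + 17*16 = 695
sum(yi*x_{i+1}) = 16*2 + 20*(-1) + 20*(-8) + 18*(-19) + 6*17 - 11*12 = -520
Area = |695 + 520|/2 = 1215/2 = 607.5000

607.5000 sq units


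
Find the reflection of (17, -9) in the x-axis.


Reflection rule for x-axis: (x, -y)
(17, -9) -> (17, 9)

(17, 9)


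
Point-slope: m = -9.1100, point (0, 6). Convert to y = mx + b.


y - 6 = -9.1100(x - 0)
y = -9.1100x + 6 + 9.1100*0
y = -9.1100x + 6.0000

y = -9.1100x + 6.0000


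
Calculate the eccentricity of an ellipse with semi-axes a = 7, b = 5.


c = sqrt(49-25) = sqrt(24) = 4.8990
e = c/a = sqrt(24)/7 = 0.6999

e = 0.6999


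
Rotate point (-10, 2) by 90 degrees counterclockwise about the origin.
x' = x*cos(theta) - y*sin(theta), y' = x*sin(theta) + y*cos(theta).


cos(90) = 0, sin(90) = 1
x' = -10*0 - 2*1 = -2
y' = -10*1 + 2*0 = -10

(-2, -10)


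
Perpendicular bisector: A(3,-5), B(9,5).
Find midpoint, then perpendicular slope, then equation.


Midpoint = (6, 0)
Slope of AB = dy/dx = 10/6 = 1.6667
Perp slope = -dx/dy = -6/10 = -0.6000
b = My - (perp slope)*Mx = 0 + (6*6)/10 = 0 + 3.6000 = 3.6000

y = -0.6000x + 3.6000


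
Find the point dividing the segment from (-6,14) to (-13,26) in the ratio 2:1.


Px = (2*(-13) + 1*(-6))/3 = -32/3 = -10.6667
Py = (2*26 + 1*14)/3 = 66/3 = 22.0000

P = (-10.6667, 22.0000)


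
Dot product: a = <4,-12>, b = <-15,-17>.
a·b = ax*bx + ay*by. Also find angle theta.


a·b = 4*(-15) - 12*(-17) = -60 + 204 = 144
|a| = sqrt(16+144) = 12.6491
|b| = sqrt(225+289) = 22.6716
cos(theta) = 144/(sqrt(160)*sqrt(514)) = 144/sqrt(82240) = 0.502136
theta = arccos(144/sqrt(82240)) = 59.8586 degrees

a·b = 144, theta = 59.8586 deg


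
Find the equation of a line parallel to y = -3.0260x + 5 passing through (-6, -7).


Parallel lines have equal slopes.
m2 = -3.0260
b2 = -7 + 3.0260*(-6) = -25.1560

y = -3.0260x - 25.1560


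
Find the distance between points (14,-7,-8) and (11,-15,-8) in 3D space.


dx=-3, dy=-8, dz=0
d = sqrt(9+64+0) = sqrt(73) = 8.5440

8.5440


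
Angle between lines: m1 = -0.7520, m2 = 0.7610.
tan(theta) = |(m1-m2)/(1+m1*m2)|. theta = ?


m1-m2 = -1.513
1+m1*m2 = 0.427728
tan(theta) = |-1.513/0.427728| = 3.537295
theta = arctan(|-1.513/0.427728|) = 74.2143 degrees (acute angle)

74.2143 degrees


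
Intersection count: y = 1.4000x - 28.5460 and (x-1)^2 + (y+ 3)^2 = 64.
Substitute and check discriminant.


Substitute y = 1.4000x - 28.5460: (x-1)^2 + (1.4000x- 28.5460+ 3)^2 = 64
Expand to Ax^2 + Bx + C = 0, where b-k = -25.546
A = 1+m^2 = 2.96
B = 2(m(b-k) - h) = 2(1.4000*(-25.546) - 1) = -73.5288
C = h^2 + (b-k)^2 - r^2 = 1 + 652.598116 - 64 = 589.598116
disc = B^2-4AC = 5406.4844 - 6980.8417 = -1574.3573
disc < 0

0 intersection points


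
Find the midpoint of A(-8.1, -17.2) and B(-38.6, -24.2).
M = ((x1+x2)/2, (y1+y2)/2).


Mx = (-8.1 - 38.6)/2 = -46.7/2 = -23.3500
My = (-17.2 - 24.2)/2 = -41.4/2 = -20.7000

(-23.3500, -20.7000)


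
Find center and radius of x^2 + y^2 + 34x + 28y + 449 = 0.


h = -D/2 = -34/2 = -17
k = -E/2 = -28/2 = -14
r^2 = h^2 + k^2 - F = 289 + 196 - 449 = 36
r = 6

Center (-17, -14), radius = 6


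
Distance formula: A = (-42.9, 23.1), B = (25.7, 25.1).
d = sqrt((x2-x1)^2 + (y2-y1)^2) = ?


dx = 25.7 + 42.9 = 68.6
dy = 25.1 - 23.1 = 2.0
d = sqrt(4705.96 + 4.0) = sqrt(4709.96) = 68.6291

68.6291


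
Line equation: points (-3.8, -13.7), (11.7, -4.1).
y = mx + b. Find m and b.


m = (9.6)/(15.5) = 0.6194
b = y1 - m*x1 = -13.7 - (9.6*(-3.8))/(15.5) = -13.7 + 2.3535 = -11.3465

y = 0.6194x - 11.3465


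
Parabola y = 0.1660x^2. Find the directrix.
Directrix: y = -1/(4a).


a = 0.1660
1/(4a) = 1.5060
directrix: y = -1.5060 = -1.5060

y = -1.5060


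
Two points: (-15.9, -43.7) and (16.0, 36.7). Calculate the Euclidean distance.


dx = 16.0 + 15.9 = 31.9
dy = 36.7 + 43.7 = 80.4
d = sqrt(1017.61 + 6464.16) = sqrt(7481.77) = 86.4972

86.4972


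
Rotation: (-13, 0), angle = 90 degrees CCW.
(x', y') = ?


cos(90) = 0, sin(90) = 1
x' = -13*0 - 0*1 = 0
y' = -13*1 + 0*0 = -13

(0, -13)


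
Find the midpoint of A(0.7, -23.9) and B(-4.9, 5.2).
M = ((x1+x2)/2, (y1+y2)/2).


Mx = (0.7 - 4.9)/2 = -4.2/2 = -2.1000
My = (-23.9 + 5.2)/2 = -18.7/2 = -9.3500

(-2.1000, -9.3500)


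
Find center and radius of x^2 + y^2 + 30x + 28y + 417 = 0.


h = -D/2 = -30/2 = -15
k = -E/2 = -28/2 = -14
r^2 = h^2 + k^2 - F = 225 + 196 - 417 = 4
r = 2

Center (-15, -14), radius = 2


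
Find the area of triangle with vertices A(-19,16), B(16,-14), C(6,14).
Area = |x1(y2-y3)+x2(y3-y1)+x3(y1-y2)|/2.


-19*(-14-14) = 532
16*(14-16) = -32
6*(16+ 14) = 180
sum = 680
Area = |680|/2 = 340.0000

340.0000 sq units


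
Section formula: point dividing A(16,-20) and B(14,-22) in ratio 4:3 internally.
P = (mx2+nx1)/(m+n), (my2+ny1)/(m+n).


Px = (4*14 + 3*16)/7 = 104/7 = 14.8571
Py = (4*(-22) + 3*(-20))/7 = -148/7 = -21.1429

P = (14.8571, -21.1429)


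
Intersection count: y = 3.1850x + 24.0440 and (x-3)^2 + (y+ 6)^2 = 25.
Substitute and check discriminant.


Substitute y = 3.1850x + 24.0440: (x-3)^2 + (3.1850x+24.0440+ 6)^2 = 25
Expand to Ax^2 + Bx + C = 0, where b-k = 30.044
A = 1+m^2 = 11.144225
B = 2(m(b-k) - h) = 2(3.1850*30.044 - 3) = 185.38028
C = h^2 + (b-k)^2 - r^2 = 9 + 902.641936 - 25 = 886.641936
disc = B^2-4AC = 34365.8482 - 39523.7489 = -5157.9007
disc < 0

0 intersection points


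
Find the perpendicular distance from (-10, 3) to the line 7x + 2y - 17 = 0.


|7*(-10) + 2*3 - 17| = |-81| = 81
sqrt(49 + 4) = sqrt(53) = 7.2801
d = 81/sqrt(53) = 11.1262

11.1262


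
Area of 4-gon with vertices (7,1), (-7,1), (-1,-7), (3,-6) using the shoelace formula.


sum(xi*y_{i+1}) = 7*1 - 7*(-7) - 1*(-6) + 3*1 = 65
sum(yi*x_{i+1}) = 1*(-7) + 1*(-1) - 7*3 - 6*7 = -71
Area = |65 + 71|/2 = 136/2 = 68.0000

68.0000 sq units


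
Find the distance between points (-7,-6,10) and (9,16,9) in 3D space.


dx=16, dy=22, dz=-1
d = sqrt(256+484+1) = sqrt(741) = 27.2213

27.2213


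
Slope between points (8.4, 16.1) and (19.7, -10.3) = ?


dy = -10.3 - 16.1 = -26.4
dx = 19.7 - 8.4 = 11.3
m = -26.4/11.3 = -2.3363

m = -2.3363


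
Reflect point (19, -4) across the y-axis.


Reflection rule for y-axis: (-x, y)
(19, -4) -> (-19, -4)

(-19, -4)


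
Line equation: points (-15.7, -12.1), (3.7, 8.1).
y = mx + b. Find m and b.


m = (20.2)/(19.4) = 1.0412
b = y1 - m*x1 = -12.1 - (20.2*(-15.7))/(19.4) = -12.1 + 16.3474 = 4.2474

y = 1.0412x + 4.2474


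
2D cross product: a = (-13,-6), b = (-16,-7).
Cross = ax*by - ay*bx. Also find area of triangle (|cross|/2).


cross = -13*(-7) + 6*(-16) = 91 - 96 = -5
Triangle area = |-5|/2 = 5/2 = 2.5000

cross = -5, triangle area = 2.5000


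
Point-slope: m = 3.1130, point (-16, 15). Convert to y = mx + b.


y - 15 = 3.1130(x + 16)
y = 3.1130x + 15 - 3.1130*(-16)
y = 3.1130x + 64.8080

y = 3.1130x + 64.8080


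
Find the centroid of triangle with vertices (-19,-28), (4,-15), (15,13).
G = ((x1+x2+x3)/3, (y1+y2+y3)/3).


Gx = (-19+4+15)/3 = 0/3 = 0
Gy = (-28- 15+13)/3 = -30/3 = -10.0000

G = (0, -10.0000)


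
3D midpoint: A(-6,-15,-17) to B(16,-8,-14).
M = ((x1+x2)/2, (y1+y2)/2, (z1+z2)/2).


Mx = (-6+16)/2 = 5.0000
My = (-15- 8)/2 = -11.5000
Mz = (-17- 14)/2 = -15.5000

M = (5.0000, -11.5000, -15.5000)


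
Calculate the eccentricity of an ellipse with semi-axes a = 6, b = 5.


c = sqrt(36-25) = sqrt(11) = 3.3166
e = c/a = sqrt(11)/6 = 0.5528

e = 0.5528


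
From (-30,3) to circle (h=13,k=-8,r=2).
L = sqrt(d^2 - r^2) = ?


d = sqrt((-30-13)^2 + (3+ 8)^2) = sqrt(1849+121) = 44.3847
L = sqrt(1970.0000 - 4) = sqrt(1966.0000) = 44.3396

44.3396


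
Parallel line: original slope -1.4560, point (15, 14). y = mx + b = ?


Parallel lines have equal slopes.
m2 = -1.4560
b2 = 14 + 1.4560*15 = 35.8400

y = -1.4560x + 35.8400


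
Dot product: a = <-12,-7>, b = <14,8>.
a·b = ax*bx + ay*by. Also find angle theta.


a·b = -12*14 - 7*8 = -168 - 56 = -224
|a| = sqrt(144+49) = 13.8924
|b| = sqrt(196+64) = 16.1245
cos(theta) = -224/(sqrt(193)*sqrt(260)) = -224/sqrt(50180) = -0.999960
theta = arccos(-224/sqrt(50180)) = 179.4884 degrees

a·b = -224, theta = 179.4884 deg


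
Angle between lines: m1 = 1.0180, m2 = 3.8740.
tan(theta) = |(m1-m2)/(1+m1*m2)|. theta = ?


m1-m2 = -2.856
1+m1*m2 = 4.943732
tan(theta) = |-2.856/4.943732| = 0.577701
theta = arctan(|-2.856/4.943732|) = 30.0151 degrees (acute angle)

30.0151 degrees


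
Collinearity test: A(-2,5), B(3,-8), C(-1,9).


-2*(-8-9) + 3*(9-5) - 1*(5+ 8)
= 34 + 12 - 13 = 33

No, not collinear (determinant = 33)


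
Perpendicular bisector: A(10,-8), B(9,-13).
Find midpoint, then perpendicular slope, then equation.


Midpoint = (9.5, -10.5)
Slope of AB = dy/dx = -5/(-1) = 5.0000
Perp slope = -dx/dy = -1/5 = -0.2000
b = My - (perp slope)*Mx = -10.5 + (-1*9.5)/(-5) = -10.5 + 1.9000 = -8.6000

y = -0.2000x - 8.6000


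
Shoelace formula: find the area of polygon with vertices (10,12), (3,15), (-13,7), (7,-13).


sum(xi*y_{i+1}) = 10*15 + 3*7 - 13*(-13) + 7*12 = 424
sum(yi*x_{i+1}) = 12*3 + 15*(-13) + 7*7 - 13*10 = -240
Area = |424 + 240|/2 = 664/2 = 332.0000

332.0000 sq units


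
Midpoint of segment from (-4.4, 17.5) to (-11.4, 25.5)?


Mx = (-4.4 - 11.4)/2 = -15.8/2 = -7.9000
My = (17.5 + 25.5)/2 = 43.0/2 = 21.5000

(-7.9000, 21.5000)


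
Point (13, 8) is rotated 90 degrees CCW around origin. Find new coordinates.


cos(90) = 0, sin(90) = 1
x' = 13*0 - 8*1 = -8
y' = 13*1 + 8*0 = 13

(-8, 13)


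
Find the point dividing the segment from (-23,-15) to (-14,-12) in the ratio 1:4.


Px = (1*(-14) + 4*(-23))/5 = -106/5 = -21.2000
Py = (1*(-12) + 4*(-15))/5 = -72/5 = -14.4000

P = (-21.2000, -14.4000)


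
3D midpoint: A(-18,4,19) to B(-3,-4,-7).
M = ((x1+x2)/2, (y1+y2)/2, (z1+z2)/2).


Mx = (-18- 3)/2 = -10.5000
My = (4- 4)/2 = 0
Mz = (19- 7)/2 = 6.0000

M = (-10.5000, 0, 6.0000)


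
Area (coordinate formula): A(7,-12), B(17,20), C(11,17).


7*(20-17) = 21
17*(17+ 12) = 493
11*(-12-20) = -352
sum = 162
Area = |162|/2 = 81.0000

81.0000 sq units


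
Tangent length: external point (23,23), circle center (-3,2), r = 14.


d = sqrt((23+ 3)^2 + (23-2)^2) = sqrt(676+441) = 33.4215
L = sqrt(1117.0000 - 196) = sqrt(921.0000) = 30.3480

30.3480


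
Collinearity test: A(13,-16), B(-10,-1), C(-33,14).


13*(-1-14) - 10*(14+ 16) - 33*(-16+ 1)
= -195 - 300 + 495 = 0

Yes, collinear (determinant = 0)


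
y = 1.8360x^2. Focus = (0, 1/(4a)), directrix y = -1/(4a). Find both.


a = 1.8360
1/(4a) = 0.1362
Focus = (0, 0.1362)
Directrix: y = -0.1362

Focus = (0, 0.1362), Directrix: y = -0.1362
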